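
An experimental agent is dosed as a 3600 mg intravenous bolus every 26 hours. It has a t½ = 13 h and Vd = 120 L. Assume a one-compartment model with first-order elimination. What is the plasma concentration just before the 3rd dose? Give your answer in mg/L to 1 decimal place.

9.4 mg/L

f = (1/2)^(τ/t½) = (1/2)^(26/13) ≈ 0.2500.
C₀ = D/Vd = 3600/120 ≈ 30.000 mg/L.
Before the 3rd dose, 2 doses have been given. Superposition: Cmin = C₀·(f + f²).
≈ 30.000 × (0.2500 + 0.0625) ≈ 30.000 × 0.3125 ≈ 9.375 mg/L.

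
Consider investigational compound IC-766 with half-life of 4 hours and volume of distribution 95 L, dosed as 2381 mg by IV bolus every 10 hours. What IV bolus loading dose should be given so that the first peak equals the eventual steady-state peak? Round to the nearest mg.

2892 mg

f = (1/2)^(10/4) ≈ 0.176777; accumulation ratio R = 1/(1−f) ≈ 1.21474.
Loading dose to hit Cmax,ss on first dose: D_load = D_maint·R ≈ 2381 × 1.21474 ≈ 2892.30 mg.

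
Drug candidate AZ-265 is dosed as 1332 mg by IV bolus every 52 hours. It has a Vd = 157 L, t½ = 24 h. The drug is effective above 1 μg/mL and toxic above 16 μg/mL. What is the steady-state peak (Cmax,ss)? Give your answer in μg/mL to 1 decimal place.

10.9 μg/mL

Over one 52-h interval, 52/24 ≈ 2.1667 half-lives elapse, leaving f ≈ 0.2227 of each dose.
At steady state, accumulation factor R = 1/(1 − e^(−kτ)) ≈ 1.2865.
Each bolus raises the concentration by D/Vd = 1332/157 ≈ 8.484 μg/mL.
Steady-state peak Cmax,ss = C₀·R ≈ 8.484 × 1.2865 ≈ 10.915 μg/mL.
Peak 10.9 μg/mL vs MTC 16 μg/mL: below toxic threshold.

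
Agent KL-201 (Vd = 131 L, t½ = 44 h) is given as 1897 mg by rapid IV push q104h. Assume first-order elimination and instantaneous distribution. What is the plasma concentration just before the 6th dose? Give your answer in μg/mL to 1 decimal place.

f = (1/2)^(τ/t½) = (1/2)^(104/44) ≈ 0.1943.
C₀ = D/Vd = 1897/131 ≈ 14.481 μg/mL.
Before the 6th dose, 5 doses have been given. Superposition: Cmin = C₀·(f + f² + … + f^5).
≈ 14.481 × (0.1943 + 0.0378 + 0.0073 + 0.0014 + 0.0003) ≈ 14.481 × 0.2411 ≈ 3.491 μg/mL.

3.5 μg/mL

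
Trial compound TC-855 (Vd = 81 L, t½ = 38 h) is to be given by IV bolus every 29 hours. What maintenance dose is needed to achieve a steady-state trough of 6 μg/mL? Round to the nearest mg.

339 mg

τ/t½ = 29/38 ≈ 0.76316, so f = (1/2)^(29/38) ≈ 0.589205.
Cmin,ss = (D/Vd)·f/(1−f), so D = Cmin,ss·Vd·(1−f)/f.
D = 6 × 81 × (1−f)/f ≈ 6 × 81 × 0.69720 ≈ 338.84 mg.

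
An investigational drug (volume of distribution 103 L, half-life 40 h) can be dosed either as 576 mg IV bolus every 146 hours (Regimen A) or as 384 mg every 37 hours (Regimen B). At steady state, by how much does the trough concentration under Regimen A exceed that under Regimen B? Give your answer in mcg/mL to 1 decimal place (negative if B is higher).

-3.7 mcg/mL

Regimen A: f = (1/2)^(146/40) ≈ 0.0797; Cmin,ss = (576/103)·f/(1−f) ≈ 0.484 mcg/mL.
Regimen B: f = (1/2)^(37/40) ≈ 0.5267; Cmin,ss = (384/103)·f/(1−f) ≈ 4.149 mcg/mL.
Difference ≈ 0.484 − 4.149 ≈ -3.665 mcg/mL.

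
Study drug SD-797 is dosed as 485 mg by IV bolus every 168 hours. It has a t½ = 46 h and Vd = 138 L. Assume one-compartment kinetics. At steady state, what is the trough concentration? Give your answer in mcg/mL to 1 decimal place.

k = ln2/t½ = ln2/46 ≈ 0.015068 h⁻¹; fraction remaining f = e^(−kτ) = e^(−0.015068×168) ≈ 0.0795.
Single-dose peak C₀ = D/Vd = 485/138 ≈ 3.514 mcg/mL.
Steady-state trough Cmin,ss = C₀·f/(1−f) ≈ 3.514 × 0.0795/0.9205 ≈ 0.303 mcg/mL.

0.3 mcg/mL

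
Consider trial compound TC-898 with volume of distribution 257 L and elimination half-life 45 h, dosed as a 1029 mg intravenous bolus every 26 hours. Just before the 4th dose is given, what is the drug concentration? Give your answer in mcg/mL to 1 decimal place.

f = (1/2)^(τ/t½) = (1/2)^(26/45) ≈ 0.6700.
C₀ = D/Vd = 1029/257 ≈ 4.004 mcg/mL.
Before the 4th dose, 3 doses have been given. Superposition: Cmin = C₀·(f + f² + … + f^3).
≈ 4.004 × (0.6700 + 0.4489 + 0.3008) ≈ 4.004 × 1.4197 ≈ 5.684 mcg/mL.

5.7 mcg/mL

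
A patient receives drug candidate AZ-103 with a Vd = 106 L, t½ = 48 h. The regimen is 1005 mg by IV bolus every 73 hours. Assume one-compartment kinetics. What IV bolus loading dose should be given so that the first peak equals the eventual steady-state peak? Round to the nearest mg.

f = (1/2)^(73/48) ≈ 0.348485; accumulation ratio R = 1/(1−f) ≈ 1.53488.
Loading dose to hit Cmax,ss on first dose: D_load = D_maint·R ≈ 1005 × 1.53488 ≈ 1542.55 mg.

1543 mg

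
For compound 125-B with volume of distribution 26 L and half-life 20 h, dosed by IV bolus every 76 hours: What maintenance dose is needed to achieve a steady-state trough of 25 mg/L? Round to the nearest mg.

τ/t½ = 76/20 ≈ 3.8, so f = (1/2)^(76/20) ≈ 0.071794.
Cmin,ss = (D/Vd)·f/(1−f), so D = Cmin,ss·Vd·(1−f)/f.
D = 25 × 26 × (1−f)/f ≈ 25 × 26 × 12.92874 ≈ 8403.68 mg.

8404 mg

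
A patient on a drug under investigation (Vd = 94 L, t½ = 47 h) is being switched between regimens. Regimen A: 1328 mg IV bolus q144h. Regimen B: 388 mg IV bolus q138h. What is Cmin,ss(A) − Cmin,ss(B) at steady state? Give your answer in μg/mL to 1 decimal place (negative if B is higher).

1.3 μg/mL

Regimen A: f = (1/2)^(144/47) ≈ 0.1196; Cmin,ss = (1328/94)·f/(1−f) ≈ 1.919 μg/mL.
Regimen B: f = (1/2)^(138/47) ≈ 0.1307; Cmin,ss = (388/94)·f/(1−f) ≈ 0.621 μg/mL.
Difference ≈ 1.919 − 0.621 ≈ 1.298 μg/mL.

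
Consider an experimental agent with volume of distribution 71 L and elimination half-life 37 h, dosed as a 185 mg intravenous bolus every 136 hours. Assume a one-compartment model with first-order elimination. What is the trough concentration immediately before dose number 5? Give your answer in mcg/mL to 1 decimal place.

f = (1/2)^(τ/t½) = (1/2)^(136/37) ≈ 0.0783.
C₀ = D/Vd = 185/71 ≈ 2.606 mcg/mL.
Before the 5th dose, 4 doses have been given. Superposition: Cmin = C₀·(f + f² + … + f^4).
≈ 2.606 × (0.0783 + 0.0061 + 0.0005 + 0.0000) ≈ 2.606 × 0.0849 ≈ 0.221 mcg/mL.

0.2 mcg/mL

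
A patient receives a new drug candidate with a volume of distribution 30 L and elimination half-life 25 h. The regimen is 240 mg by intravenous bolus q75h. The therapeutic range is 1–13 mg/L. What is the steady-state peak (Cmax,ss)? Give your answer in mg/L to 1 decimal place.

9.1 mg/L

The dosing interval is 3 half-lives, so f = 2^(−3) = 0.125.
Accumulation ratio R = 1/(1 − f) = 1/0.875 = 8/7.
Single-dose peak C₀ = D/Vd = 240/30 = 8 mg/L.
Steady-state peak Cmax,ss = C₀·R = 8 × 8/7 ≈ 9.143 mg/L.
Peak 9.1 mg/L vs MTC 13 mg/L: below toxic threshold.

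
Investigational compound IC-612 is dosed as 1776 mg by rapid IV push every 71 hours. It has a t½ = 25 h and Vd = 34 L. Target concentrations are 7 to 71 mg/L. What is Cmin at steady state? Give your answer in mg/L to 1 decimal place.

k = ln2/t½ = ln2/25 ≈ 0.027726 h⁻¹; fraction remaining f = e^(−kτ) = e^(−0.027726×71) ≈ 0.1397.
Single-dose peak C₀ = D/Vd = 1776/34 ≈ 52.235 mg/L.
Steady-state trough Cmin,ss = C₀·f/(1−f) ≈ 52.235 × 0.1397/0.8603 ≈ 8.482 mg/L.
Trough 8.5 mg/L vs MEC 7 mg/L: adequate.

8.5 mg/L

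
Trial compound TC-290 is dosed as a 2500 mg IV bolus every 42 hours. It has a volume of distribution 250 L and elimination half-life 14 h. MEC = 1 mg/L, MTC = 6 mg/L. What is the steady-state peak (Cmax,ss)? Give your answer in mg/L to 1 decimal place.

The dosing interval is 3 half-lives, so f = 2^(−3) = 0.125.
Accumulation ratio R = 1/(1 − f) = 1/0.875 = 8/7.
Single-dose peak C₀ = D/Vd = 2500/250 = 10 mg/L.
Steady-state peak Cmax,ss = C₀·R = 10 × 8/7 ≈ 11.429 mg/L.
Peak 11.4 mg/L vs MTC 6 mg/L: exceeds toxic threshold.

11.4 mg/L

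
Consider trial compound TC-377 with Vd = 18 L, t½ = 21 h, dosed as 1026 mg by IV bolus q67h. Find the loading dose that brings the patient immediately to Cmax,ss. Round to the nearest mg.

1152 mg

f = (1/2)^(67/21) ≈ 0.109540; accumulation ratio R = 1/(1−f) ≈ 1.12302.
Loading dose to hit Cmax,ss on first dose: D_load = D_maint·R ≈ 1026 × 1.12302 ≈ 1152.22 mg.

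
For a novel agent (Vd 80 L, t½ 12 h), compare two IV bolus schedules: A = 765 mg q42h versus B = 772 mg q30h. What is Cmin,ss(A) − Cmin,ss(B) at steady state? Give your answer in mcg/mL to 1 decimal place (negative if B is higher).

-1.1 mcg/mL

Regimen A: f = (1/2)^(42/12) ≈ 0.0884; Cmin,ss = (765/80)·f/(1−f) ≈ 0.927 mcg/mL.
Regimen B: f = (1/2)^(30/12) ≈ 0.1768; Cmin,ss = (772/80)·f/(1−f) ≈ 2.073 mcg/mL.
Difference ≈ 0.927 − 2.073 ≈ -1.146 mcg/mL.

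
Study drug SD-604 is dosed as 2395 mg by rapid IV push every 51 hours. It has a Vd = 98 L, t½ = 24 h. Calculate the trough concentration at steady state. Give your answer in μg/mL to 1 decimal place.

k = ln2/t½ = ln2/24 ≈ 0.028881 h⁻¹; fraction remaining f = e^(−kτ) = e^(−0.028881×51) ≈ 0.2293.
Accumulation ratio R = 1/(1 − f) ≈ 1/0.7707 ≈ 1.2975.
Each bolus raises the concentration by D/Vd = 2395/98 ≈ 24.439 μg/mL.
Cmax,ss = C₀/(1 − f) ≈ 24.439/0.7707 ≈ 31.710 μg/mL.
Steady-state trough Cmin,ss = Cmax,ss·f ≈ 31.710 × 0.2293 ≈ 7.271 μg/mL.

7.3 μg/mL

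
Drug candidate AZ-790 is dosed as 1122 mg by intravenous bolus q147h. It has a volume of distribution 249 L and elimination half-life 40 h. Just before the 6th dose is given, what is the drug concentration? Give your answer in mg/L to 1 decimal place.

0.4 mg/L

f = (1/2)^(τ/t½) = (1/2)^(147/40) ≈ 0.0783.
C₀ = D/Vd = 1122/249 ≈ 4.506 mg/L.
Before the 6th dose, 5 doses have been given. Superposition: Cmin = C₀·(f + f² + … + f^5).
≈ 4.506 × (0.0783 + 0.0061 + 0.0005 + 0.0000 + 0.0000) ≈ 4.506 × 0.0849 ≈ 0.383 mg/L.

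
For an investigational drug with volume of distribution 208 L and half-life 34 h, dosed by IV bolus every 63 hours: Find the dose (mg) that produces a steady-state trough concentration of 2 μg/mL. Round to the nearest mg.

τ/t½ = 63/34 ≈ 1.8529, so f = (1/2)^(63/34) ≈ 0.276827.
Cmin,ss = (D/Vd)·f/(1−f), so D = Cmin,ss·Vd·(1−f)/f.
D = 2 × 208 × (1−f)/f ≈ 2 × 208 × 2.61236 ≈ 1086.74 mg.

1087 mg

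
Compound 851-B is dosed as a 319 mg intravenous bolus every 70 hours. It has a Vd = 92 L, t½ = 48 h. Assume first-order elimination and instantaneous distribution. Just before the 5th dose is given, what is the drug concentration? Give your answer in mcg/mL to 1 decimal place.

1.9 mcg/mL

f = (1/2)^(τ/t½) = (1/2)^(70/48) ≈ 0.3639.
C₀ = D/Vd = 319/92 ≈ 3.467 mcg/mL.
Before the 5th dose, 4 doses have been given. Superposition: Cmin = C₀·(f + f² + … + f^4).
≈ 3.467 × (0.3639 + 0.1324 + 0.0482 + 0.0175) ≈ 3.467 × 0.5620 ≈ 1.948 mcg/mL.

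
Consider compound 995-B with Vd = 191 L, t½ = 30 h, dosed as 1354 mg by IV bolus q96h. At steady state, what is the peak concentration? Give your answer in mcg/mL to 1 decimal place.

τ/t½ = 96/30 ≈ 3.2, so fraction remaining f = (1/2)^(96/30) ≈ 0.1088.
At steady state, accumulation factor R = 1/(1 − e^(−kτ)) ≈ 1.1221.
Single-dose peak C₀ = D/Vd = 1354/191 ≈ 7.089 mcg/mL.
Steady-state peak Cmax,ss = C₀·R ≈ 7.089 × 1.1221 ≈ 7.955 mcg/mL.

8.0 mcg/mL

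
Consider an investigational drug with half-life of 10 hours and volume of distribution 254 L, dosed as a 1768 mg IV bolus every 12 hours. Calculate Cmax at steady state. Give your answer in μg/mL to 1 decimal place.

Over one 12-h interval, 12/10 ≈ 1.2 half-lives elapse, leaving f ≈ 0.4353 of each dose.
Accumulation ratio R = 1/(1 − f) ≈ 1/0.5647 ≈ 1.7709.
Each bolus raises the concentration by D/Vd = 1768/254 ≈ 6.961 μg/mL.
Steady-state peak Cmax,ss = C₀·R ≈ 6.961 × 1.7709 ≈ 12.327 μg/mL.

12.3 μg/mL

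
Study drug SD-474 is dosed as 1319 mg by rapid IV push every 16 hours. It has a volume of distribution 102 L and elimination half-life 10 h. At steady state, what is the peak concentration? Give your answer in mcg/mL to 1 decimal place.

k = ln2/t½ = ln2/10 ≈ 0.069315 h⁻¹; fraction remaining f = e^(−kτ) = e^(−0.069315×16) ≈ 0.3299.
Accumulation ratio R = 1/(1 − f) ≈ 1/0.6701 ≈ 1.4923.
Single-dose peak C₀ = D/Vd = 1319/102 ≈ 12.931 mcg/mL.
Steady-state peak Cmax,ss = C₀·R ≈ 12.931 × 1.4923 ≈ 19.297 mcg/mL.

19.3 mcg/mL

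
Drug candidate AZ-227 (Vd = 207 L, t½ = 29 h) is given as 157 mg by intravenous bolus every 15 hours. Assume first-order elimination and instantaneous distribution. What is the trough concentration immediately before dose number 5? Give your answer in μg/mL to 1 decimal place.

1.3 μg/mL

f = (1/2)^(τ/t½) = (1/2)^(15/29) ≈ 0.6987.
C₀ = D/Vd = 157/207 ≈ 0.758 μg/mL.
Before the 5th dose, 4 doses have been given. Superposition: Cmin = C₀·(f + f² + … + f^4).
≈ 0.758 × (0.6987 + 0.4882 + 0.3411 + 0.2383) ≈ 0.758 × 1.7663 ≈ 1.339 μg/mL.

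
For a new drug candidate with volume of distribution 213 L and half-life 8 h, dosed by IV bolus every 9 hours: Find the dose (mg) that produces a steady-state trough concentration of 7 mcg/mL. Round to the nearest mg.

τ/t½ = 9/8 ≈ 1.125, so f = (1/2)^(9/8) ≈ 0.458502.
Cmin,ss = (D/Vd)·f/(1−f), so D = Cmin,ss·Vd·(1−f)/f.
D = 7 × 213 × (1−f)/f ≈ 7 × 213 × 1.18102 ≈ 1760.90 mg.

1761 mg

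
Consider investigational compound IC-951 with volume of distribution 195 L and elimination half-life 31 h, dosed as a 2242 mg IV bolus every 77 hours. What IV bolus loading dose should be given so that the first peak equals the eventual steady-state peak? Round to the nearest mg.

2730 mg

f = (1/2)^(77/31) ≈ 0.178764; accumulation ratio R = 1/(1−f) ≈ 1.21768.
Loading dose to hit Cmax,ss on first dose: D_load = D_maint·R ≈ 2242 × 1.21768 ≈ 2730.04 mg.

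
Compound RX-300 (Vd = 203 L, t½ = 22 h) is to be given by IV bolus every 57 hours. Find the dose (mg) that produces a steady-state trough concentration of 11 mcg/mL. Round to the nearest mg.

11220 mg

τ/t½ = 57/22 ≈ 2.5909, so f = (1/2)^(57/22) ≈ 0.165981.
Cmin,ss = (D/Vd)·f/(1−f), so D = Cmin,ss·Vd·(1−f)/f.
D = 11 × 203 × (1−f)/f ≈ 11 × 203 × 5.02479 ≈ 11220.36 mg.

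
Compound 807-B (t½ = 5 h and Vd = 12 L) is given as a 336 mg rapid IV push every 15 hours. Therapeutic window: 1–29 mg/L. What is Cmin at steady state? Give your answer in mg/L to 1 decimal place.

The dosing interval is 3 half-lives, so f = 2^(−3) = 0.125.
At steady state, R = 1/(1 − 0.125) = 8/7.
Single-dose peak C₀ = D/Vd = 336/12 = 28 mg/L.
Steady-state peak Cmax,ss = C₀·R = 28 × 8/7 ≈ 32.000 mg/L.
Steady-state trough Cmin,ss = Cmax,ss·f ≈ 32.000 × 0.125 ≈ 4.000 mg/L.
Trough 4.0 mg/L vs MEC 1 mg/L: adequate.

4.0 mg/L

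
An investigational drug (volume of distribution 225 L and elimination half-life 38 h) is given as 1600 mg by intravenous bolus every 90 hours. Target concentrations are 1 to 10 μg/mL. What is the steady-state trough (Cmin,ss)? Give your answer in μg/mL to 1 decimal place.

Over one 90-h interval, 90/38 ≈ 2.3684 half-lives elapse, leaving f ≈ 0.1937 of each dose.
At steady state, accumulation factor R = 1/(1 − e^(−kτ)) ≈ 1.2402.
Single-dose peak C₀ = D/Vd = 1600/225 ≈ 7.111 μg/mL.
Cmax,ss = C₀/(1 − f) ≈ 7.111/0.8063 ≈ 8.819 μg/mL.
One interval later, Cmin,ss = Cmax,ss·e^(−kτ) ≈ 8.819 × 0.1937 ≈ 1.708 μg/mL.
Trough 1.7 μg/mL vs MEC 1 μg/mL: adequate.

1.7 μg/mL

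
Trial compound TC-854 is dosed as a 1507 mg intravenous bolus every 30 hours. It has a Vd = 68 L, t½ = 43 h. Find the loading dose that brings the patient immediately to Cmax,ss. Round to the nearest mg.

3930 mg

f = (1/2)^(30/43) ≈ 0.616565; accumulation ratio R = 1/(1−f) ≈ 2.60800.
Loading dose to hit Cmax,ss on first dose: D_load = D_maint·R ≈ 1507 × 2.60800 ≈ 3930.26 mg.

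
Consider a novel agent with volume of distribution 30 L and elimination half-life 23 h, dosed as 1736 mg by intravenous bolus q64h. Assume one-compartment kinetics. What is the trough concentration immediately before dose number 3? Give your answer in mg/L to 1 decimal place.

f = (1/2)^(τ/t½) = (1/2)^(64/23) ≈ 0.1453.
C₀ = D/Vd = 1736/30 ≈ 57.867 mg/L.
Before the 3rd dose, 2 doses have been given. Superposition: Cmin = C₀·(f + f²).
≈ 57.867 × (0.1453 + 0.0211) ≈ 57.867 × 0.1664 ≈ 9.629 mg/L.

9.6 mg/L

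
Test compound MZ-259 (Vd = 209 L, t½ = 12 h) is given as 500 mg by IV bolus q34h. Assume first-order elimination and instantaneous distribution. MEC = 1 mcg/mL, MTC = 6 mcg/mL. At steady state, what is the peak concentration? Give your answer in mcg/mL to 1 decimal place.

2.8 mcg/mL

τ/t½ = 34/12 ≈ 2.8333, so fraction remaining f = (1/2)^(34/12) ≈ 0.1403.
At steady state, accumulation factor R = 1/(1 − e^(−kτ)) ≈ 1.1632.
Single-dose peak C₀ = D/Vd = 500/209 ≈ 2.392 mcg/mL.
Cmax,ss = C₀/(1 − f) ≈ 2.392/0.8597 ≈ 2.782 mcg/mL.
Peak 2.8 mcg/mL vs MTC 6 mcg/mL: below toxic threshold.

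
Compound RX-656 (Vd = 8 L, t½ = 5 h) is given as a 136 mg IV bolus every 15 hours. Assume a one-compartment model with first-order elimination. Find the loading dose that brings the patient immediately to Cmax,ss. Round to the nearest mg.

f = (1/2)^(15/5) ≈ 0.125000; accumulation ratio R = 1/(1−f) ≈ 1.14286.
Loading dose to hit Cmax,ss on first dose: D_load = D_maint·R ≈ 136 × 1.14286 ≈ 155.43 mg.

155 mg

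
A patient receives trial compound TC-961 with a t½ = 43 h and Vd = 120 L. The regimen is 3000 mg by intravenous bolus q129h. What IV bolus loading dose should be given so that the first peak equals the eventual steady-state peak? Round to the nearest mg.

f = (1/2)^(129/43) ≈ 0.125000; accumulation ratio R = 1/(1−f) ≈ 1.14286.
Loading dose to hit Cmax,ss on first dose: D_load = D_maint·R ≈ 3000 × 1.14286 ≈ 3428.58 mg.

3429 mg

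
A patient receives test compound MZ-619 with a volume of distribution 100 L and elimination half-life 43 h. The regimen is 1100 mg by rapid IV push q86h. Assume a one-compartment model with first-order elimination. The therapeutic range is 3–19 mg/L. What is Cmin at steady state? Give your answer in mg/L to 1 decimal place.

τ = 86 h = 2 half-lives, so f = (1/2)^2 = 0.25.
At steady state, R = 1/(1 − 0.25) = 4/3.
Single-dose peak C₀ = D/Vd = 1100/100 = 11 mg/L.
Steady-state peak Cmax,ss = C₀·R = 11 × 4/3 ≈ 14.667 mg/L.
Steady-state trough Cmin,ss = Cmax,ss·f ≈ 14.667 × 0.25 ≈ 3.667 mg/L.
Trough 3.7 mg/L vs MEC 3 mg/L: adequate.

3.7 mg/L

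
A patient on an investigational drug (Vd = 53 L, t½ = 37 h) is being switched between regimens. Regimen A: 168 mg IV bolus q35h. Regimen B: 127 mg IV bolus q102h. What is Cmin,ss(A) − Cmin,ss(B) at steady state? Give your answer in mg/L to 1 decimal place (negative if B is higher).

Regimen A: f = (1/2)^(35/37) ≈ 0.5191; Cmin,ss = (168/53)·f/(1−f) ≈ 3.422 mg/L.
Regimen B: f = (1/2)^(102/37) ≈ 0.1480; Cmin,ss = (127/53)·f/(1−f) ≈ 0.416 mg/L.
Difference ≈ 3.422 − 0.416 ≈ 3.006 mg/L.

3.0 mg/L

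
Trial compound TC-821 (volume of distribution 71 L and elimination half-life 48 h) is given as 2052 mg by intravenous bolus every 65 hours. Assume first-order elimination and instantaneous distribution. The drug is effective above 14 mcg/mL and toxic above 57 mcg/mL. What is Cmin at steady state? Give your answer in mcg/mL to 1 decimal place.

18.6 mcg/mL

Over one 65-h interval, 65/48 ≈ 1.3542 half-lives elapse, leaving f ≈ 0.3912 of each dose.
Single-dose peak C₀ = D/Vd = 2052/71 ≈ 28.901 mcg/mL.
Steady-state trough Cmin,ss = C₀·f/(1−f) ≈ 28.901 × 0.3912/0.6088 ≈ 18.571 mcg/mL.
Trough 18.6 mcg/mL vs MEC 14 mcg/mL: adequate.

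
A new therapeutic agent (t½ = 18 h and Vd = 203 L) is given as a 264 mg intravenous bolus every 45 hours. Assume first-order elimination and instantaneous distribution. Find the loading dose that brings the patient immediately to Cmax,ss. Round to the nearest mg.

f = (1/2)^(45/18) ≈ 0.176777; accumulation ratio R = 1/(1−f) ≈ 1.21474.
Loading dose to hit Cmax,ss on first dose: D_load = D_maint·R ≈ 264 × 1.21474 ≈ 320.69 mg.

321 mg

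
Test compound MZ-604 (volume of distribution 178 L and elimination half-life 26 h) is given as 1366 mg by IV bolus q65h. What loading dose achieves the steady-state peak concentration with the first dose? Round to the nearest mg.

1659 mg

f = (1/2)^(65/26) ≈ 0.176777; accumulation ratio R = 1/(1−f) ≈ 1.21474.
Loading dose to hit Cmax,ss on first dose: D_load = D_maint·R ≈ 1366 × 1.21474 ≈ 1659.33 mg.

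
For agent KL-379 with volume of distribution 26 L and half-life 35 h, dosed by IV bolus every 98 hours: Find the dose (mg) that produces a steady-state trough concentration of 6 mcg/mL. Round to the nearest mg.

930 mg

τ/t½ = 98/35 ≈ 2.8, so f = (1/2)^(98/35) ≈ 0.143587.
Cmin,ss = (D/Vd)·f/(1−f), so D = Cmin,ss·Vd·(1−f)/f.
D = 6 × 26 × (1−f)/f ≈ 6 × 26 × 5.96442 ≈ 930.45 mg.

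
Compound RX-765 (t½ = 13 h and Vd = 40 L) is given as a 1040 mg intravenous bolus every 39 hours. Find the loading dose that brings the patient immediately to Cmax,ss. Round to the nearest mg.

f = (1/2)^(39/13) ≈ 0.125000; accumulation ratio R = 1/(1−f) ≈ 1.14286.
Loading dose to hit Cmax,ss on first dose: D_load = D_maint·R ≈ 1040 × 1.14286 ≈ 1188.57 mg.

1189 mg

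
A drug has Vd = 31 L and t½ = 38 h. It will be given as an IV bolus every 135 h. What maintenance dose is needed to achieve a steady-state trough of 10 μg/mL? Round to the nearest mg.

3328 mg

τ/t½ = 135/38 ≈ 3.5526, so f = (1/2)^(135/38) ≈ 0.085222.
Cmin,ss = (D/Vd)·f/(1−f), so D = Cmin,ss·Vd·(1−f)/f.
D = 10 × 31 × (1−f)/f ≈ 10 × 31 × 10.73406 ≈ 3327.56 mg.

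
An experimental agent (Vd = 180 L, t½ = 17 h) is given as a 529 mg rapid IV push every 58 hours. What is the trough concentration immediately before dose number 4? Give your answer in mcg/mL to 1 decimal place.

0.3 mcg/mL

f = (1/2)^(τ/t½) = (1/2)^(58/17) ≈ 0.0940.
C₀ = D/Vd = 529/180 ≈ 2.939 mcg/mL.
Before the 4th dose, 3 doses have been given. Superposition: Cmin = C₀·(f + f² + … + f^3).
≈ 2.939 × (0.0940 + 0.0088 + 0.0008) ≈ 2.939 × 0.1036 ≈ 0.304 mcg/mL.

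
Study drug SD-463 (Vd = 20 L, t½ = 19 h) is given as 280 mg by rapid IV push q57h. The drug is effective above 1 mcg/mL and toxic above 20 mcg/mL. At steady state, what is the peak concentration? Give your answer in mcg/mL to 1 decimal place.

16.0 mcg/mL

τ = 57 h = 3 half-lives, so f = (1/2)^3 = 0.125.
At steady state, R = 1/(1 − 0.125) = 8/7.
Single-dose peak C₀ = D/Vd = 280/20 = 14 mcg/mL.
Steady-state peak Cmax,ss = C₀·R = 14 × 8/7 ≈ 16.000 mcg/mL.
Peak 16.0 mcg/mL vs MTC 20 mcg/mL: below toxic threshold.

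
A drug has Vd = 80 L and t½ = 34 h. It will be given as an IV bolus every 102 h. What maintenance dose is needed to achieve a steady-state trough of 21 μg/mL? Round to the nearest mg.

11760 mg

τ/t½ = 102/34 ≈ 3, so f = (1/2)^(102/34) ≈ 0.125000.
Cmin,ss = (D/Vd)·f/(1−f), so D = Cmin,ss·Vd·(1−f)/f.
D = 21 × 80 × (1−f)/f ≈ 21 × 80 × 7.00000 ≈ 11760.00 mg.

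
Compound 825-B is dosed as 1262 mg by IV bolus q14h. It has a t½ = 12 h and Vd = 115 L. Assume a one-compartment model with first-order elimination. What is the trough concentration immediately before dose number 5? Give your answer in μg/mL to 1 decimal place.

f = (1/2)^(τ/t½) = (1/2)^(14/12) ≈ 0.4454.
C₀ = D/Vd = 1262/115 ≈ 10.974 μg/mL.
Before the 5th dose, 4 doses have been given. Superposition: Cmin = C₀·(f + f² + … + f^4).
≈ 10.974 × (0.4454 + 0.1984 + 0.0884 + 0.0394) ≈ 10.974 × 0.7716 ≈ 8.468 μg/mL.

8.5 μg/mL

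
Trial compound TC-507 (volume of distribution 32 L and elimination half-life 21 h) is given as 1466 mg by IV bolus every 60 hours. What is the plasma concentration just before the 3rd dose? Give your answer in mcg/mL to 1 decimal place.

f = (1/2)^(τ/t½) = (1/2)^(60/21) ≈ 0.1380.
C₀ = D/Vd = 1466/32 ≈ 45.812 mcg/mL.
Before the 3rd dose, 2 doses have been given. Superposition: Cmin = C₀·(f + f²).
≈ 45.812 × (0.1380 + 0.0190) ≈ 45.812 × 0.1570 ≈ 7.192 mcg/mL.

7.2 mcg/mL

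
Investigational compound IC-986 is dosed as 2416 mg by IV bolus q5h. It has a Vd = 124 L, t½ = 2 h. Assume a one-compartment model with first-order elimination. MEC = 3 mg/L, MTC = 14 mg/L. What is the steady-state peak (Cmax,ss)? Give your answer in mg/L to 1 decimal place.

23.7 mg/L

τ/t½ = 5/2 ≈ 2.5, so fraction remaining f = (1/2)^(5/2) ≈ 0.1768.
Accumulation ratio R = 1/(1 − f) ≈ 1/0.8232 ≈ 1.2148.
Single-dose peak C₀ = D/Vd = 2416/124 ≈ 19.484 mg/L.
Steady-state peak Cmax,ss = C₀·R ≈ 19.484 × 1.2148 ≈ 23.669 mg/L.
Peak 23.7 mg/L vs MTC 14 mg/L: exceeds toxic threshold.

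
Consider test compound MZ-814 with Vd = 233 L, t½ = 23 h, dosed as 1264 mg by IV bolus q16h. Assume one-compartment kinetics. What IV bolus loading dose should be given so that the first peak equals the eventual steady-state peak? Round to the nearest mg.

3304 mg

f = (1/2)^(16/23) ≈ 0.617430; accumulation ratio R = 1/(1−f) ≈ 2.61390.
Loading dose to hit Cmax,ss on first dose: D_load = D_maint·R ≈ 1264 × 2.61390 ≈ 3303.97 mg.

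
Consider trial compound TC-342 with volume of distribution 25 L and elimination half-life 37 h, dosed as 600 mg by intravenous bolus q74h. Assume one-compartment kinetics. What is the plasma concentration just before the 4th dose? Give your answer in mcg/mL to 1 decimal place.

f = (1/2)^(τ/t½) = (1/2)^(74/37) ≈ 0.2500.
C₀ = D/Vd = 600/25 ≈ 24.000 mcg/mL.
Before the 4th dose, 3 doses have been given. Superposition: Cmin = C₀·(f + f² + … + f^3).
≈ 24.000 × (0.2500 + 0.0625 + 0.0156) ≈ 24.000 × 0.3281 ≈ 7.874 mcg/mL.

7.9 mcg/mL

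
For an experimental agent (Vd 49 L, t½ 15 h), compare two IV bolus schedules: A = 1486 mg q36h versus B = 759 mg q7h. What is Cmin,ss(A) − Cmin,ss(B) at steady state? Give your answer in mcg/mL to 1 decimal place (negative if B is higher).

-33.5 mcg/mL

Regimen A: f = (1/2)^(36/15) ≈ 0.1895; Cmin,ss = (1486/49)·f/(1−f) ≈ 7.091 mcg/mL.
Regimen B: f = (1/2)^(7/15) ≈ 0.7236; Cmin,ss = (759/49)·f/(1−f) ≈ 40.551 mcg/mL.
Difference ≈ 7.091 − 40.551 ≈ -33.460 mcg/mL.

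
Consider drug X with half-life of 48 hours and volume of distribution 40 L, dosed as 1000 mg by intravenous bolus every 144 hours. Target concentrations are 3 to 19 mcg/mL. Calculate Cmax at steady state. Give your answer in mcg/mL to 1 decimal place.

28.6 mcg/mL

τ = 144 h = 3 half-lives, so f = (1/2)^3 = 0.125.
At steady state, R = 1/(1 − 0.125) = 8/7.
Single-dose peak C₀ = D/Vd = 1000/40 = 25 mcg/mL.
Steady-state peak Cmax,ss = C₀·R = 25 × 8/7 ≈ 28.571 mcg/mL.
Peak 28.6 mcg/mL vs MTC 19 mcg/mL: exceeds toxic threshold.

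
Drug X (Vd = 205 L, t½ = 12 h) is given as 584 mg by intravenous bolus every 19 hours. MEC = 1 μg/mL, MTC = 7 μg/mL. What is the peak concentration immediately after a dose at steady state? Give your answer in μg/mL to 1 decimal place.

4.3 μg/mL

τ/t½ = 19/12 ≈ 1.5833, so fraction remaining f = (1/2)^(19/12) ≈ 0.3337.
At steady state, accumulation factor R = 1/(1 − e^(−kτ)) ≈ 1.5008.
Each bolus raises the concentration by D/Vd = 584/205 ≈ 2.849 μg/mL.
Steady-state peak Cmax,ss = C₀·R ≈ 2.849 × 1.5008 ≈ 4.276 μg/mL.
Peak 4.3 μg/mL vs MTC 7 μg/mL: below toxic threshold.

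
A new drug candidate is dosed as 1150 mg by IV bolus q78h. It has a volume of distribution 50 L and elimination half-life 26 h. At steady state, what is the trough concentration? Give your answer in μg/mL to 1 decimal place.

The dosing interval is 3 half-lives, so f = 2^(−3) = 0.125.
Accumulation ratio R = 1/(1 − f) = 1/0.875 = 8/7.
Single-dose peak C₀ = D/Vd = 1150/50 = 23 μg/mL.
Steady-state peak Cmax,ss = C₀·R = 23 × 8/7 ≈ 26.286 μg/mL.
Steady-state trough Cmin,ss = Cmax,ss·f ≈ 26.286 × 0.125 ≈ 3.286 μg/mL.

3.3 μg/mL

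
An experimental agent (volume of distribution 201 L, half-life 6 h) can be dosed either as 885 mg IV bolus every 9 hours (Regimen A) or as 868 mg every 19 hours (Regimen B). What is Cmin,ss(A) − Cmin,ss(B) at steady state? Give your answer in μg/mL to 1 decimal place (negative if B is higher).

1.9 μg/mL

Regimen A: f = (1/2)^(9/6) ≈ 0.3536; Cmin,ss = (885/201)·f/(1−f) ≈ 2.409 μg/mL.
Regimen B: f = (1/2)^(19/6) ≈ 0.1114; Cmin,ss = (868/201)·f/(1−f) ≈ 0.541 μg/mL.
Difference ≈ 2.409 − 0.541 ≈ 1.868 μg/mL.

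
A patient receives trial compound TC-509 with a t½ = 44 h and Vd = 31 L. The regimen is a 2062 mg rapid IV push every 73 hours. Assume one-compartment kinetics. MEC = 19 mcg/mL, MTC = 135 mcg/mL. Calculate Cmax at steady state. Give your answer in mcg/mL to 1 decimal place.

k = ln2/t½ = ln2/44 ≈ 0.015753 h⁻¹; fraction remaining f = e^(−kτ) = e^(−0.015753×73) ≈ 0.3166.
At steady state, accumulation factor R = 1/(1 − e^(−kτ)) ≈ 1.4633.
Each bolus raises the concentration by D/Vd = 2062/31 ≈ 66.516 mcg/mL.
Steady-state peak Cmax,ss = C₀·R ≈ 66.516 × 1.4633 ≈ 97.333 mcg/mL.
Peak 97.3 mcg/mL vs MTC 135 mcg/mL: below toxic threshold.

97.3 mcg/mL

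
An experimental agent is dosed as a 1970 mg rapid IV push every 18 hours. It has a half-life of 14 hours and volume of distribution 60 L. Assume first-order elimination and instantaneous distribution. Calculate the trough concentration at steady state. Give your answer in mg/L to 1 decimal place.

22.8 mg/L

τ/t½ = 18/14 ≈ 1.2857, so fraction remaining f = (1/2)^(18/14) ≈ 0.4102.
At steady state, accumulation factor R = 1/(1 − e^(−kτ)) ≈ 1.6955.
Single-dose peak C₀ = D/Vd = 1970/60 ≈ 32.833 mg/L.
Steady-state peak Cmax,ss = C₀·R ≈ 32.833 × 1.6955 ≈ 55.668 mg/L.
One interval later, Cmin,ss = Cmax,ss·e^(−kτ) ≈ 55.668 × 0.4102 ≈ 22.835 mg/L.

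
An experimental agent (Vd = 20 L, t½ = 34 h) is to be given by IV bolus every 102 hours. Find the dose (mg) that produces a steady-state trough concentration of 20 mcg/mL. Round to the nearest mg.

τ/t½ = 102/34 ≈ 3, so f = (1/2)^(102/34) ≈ 0.125000.
Cmin,ss = (D/Vd)·f/(1−f), so D = Cmin,ss·Vd·(1−f)/f.
D = 20 × 20 × (1−f)/f ≈ 20 × 20 × 7.00000 ≈ 2800.00 mg.

2800 mg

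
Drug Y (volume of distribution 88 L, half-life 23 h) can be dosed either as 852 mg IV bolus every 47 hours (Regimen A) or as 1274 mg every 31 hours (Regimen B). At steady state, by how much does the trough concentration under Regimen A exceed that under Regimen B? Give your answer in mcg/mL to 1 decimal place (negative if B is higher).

Regimen A: f = (1/2)^(47/23) ≈ 0.2426; Cmin,ss = (852/88)·f/(1−f) ≈ 3.101 mcg/mL.
Regimen B: f = (1/2)^(31/23) ≈ 0.3929; Cmin,ss = (1274/88)·f/(1−f) ≈ 9.369 mcg/mL.
Difference ≈ 3.101 − 9.369 ≈ -6.268 mcg/mL.

-6.3 mcg/mL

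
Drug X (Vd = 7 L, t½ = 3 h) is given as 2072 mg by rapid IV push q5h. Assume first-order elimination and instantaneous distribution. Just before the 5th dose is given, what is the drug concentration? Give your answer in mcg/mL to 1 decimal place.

134.8 mcg/mL

f = (1/2)^(τ/t½) = (1/2)^(5/3) ≈ 0.3150.
C₀ = D/Vd = 2072/7 ≈ 296.000 mcg/mL.
Before the 5th dose, 4 doses have been given. Superposition: Cmin = C₀·(f + f² + … + f^4).
≈ 296.000 × (0.3150 + 0.0992 + 0.0313 + 0.0098) ≈ 296.000 × 0.4553 ≈ 134.769 mcg/mL.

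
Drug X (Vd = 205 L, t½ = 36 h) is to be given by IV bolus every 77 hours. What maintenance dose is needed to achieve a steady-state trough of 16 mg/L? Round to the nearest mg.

11166 mg

τ/t½ = 77/36 ≈ 2.1389, so f = (1/2)^(77/36) ≈ 0.227055.
Cmin,ss = (D/Vd)·f/(1−f), so D = Cmin,ss·Vd·(1−f)/f.
D = 16 × 205 × (1−f)/f ≈ 16 × 205 × 3.40422 ≈ 11165.84 mg.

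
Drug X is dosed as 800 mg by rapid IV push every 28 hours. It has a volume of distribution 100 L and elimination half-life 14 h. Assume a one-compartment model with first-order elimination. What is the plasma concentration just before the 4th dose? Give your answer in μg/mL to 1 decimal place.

f = (1/2)^(τ/t½) = (1/2)^(28/14) ≈ 0.2500.
C₀ = D/Vd = 800/100 ≈ 8.000 μg/mL.
Before the 4th dose, 3 doses have been given. Superposition: Cmin = C₀·(f + f² + … + f^3).
≈ 8.000 × (0.2500 + 0.0625 + 0.0156) ≈ 8.000 × 0.3281 ≈ 2.625 μg/mL.

2.6 μg/mL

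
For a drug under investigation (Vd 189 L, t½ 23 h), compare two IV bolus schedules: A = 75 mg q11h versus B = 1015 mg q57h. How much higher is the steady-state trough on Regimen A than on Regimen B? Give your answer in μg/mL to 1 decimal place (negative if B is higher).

-0.2 μg/mL

Regimen A: f = (1/2)^(11/23) ≈ 0.7178; Cmin,ss = (75/189)·f/(1−f) ≈ 1.009 μg/mL.
Regimen B: f = (1/2)^(57/23) ≈ 0.1795; Cmin,ss = (1015/189)·f/(1−f) ≈ 1.175 μg/mL.
Difference ≈ 1.009 − 1.175 ≈ -0.166 μg/mL.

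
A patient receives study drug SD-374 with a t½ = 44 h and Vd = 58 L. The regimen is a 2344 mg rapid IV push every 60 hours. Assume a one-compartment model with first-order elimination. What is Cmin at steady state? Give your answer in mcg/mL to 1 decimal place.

k = ln2/t½ = ln2/44 ≈ 0.015753 h⁻¹; fraction remaining f = e^(−kτ) = e^(−0.015753×60) ≈ 0.3886.
Accumulation ratio R = 1/(1 − f) ≈ 1/0.6114 ≈ 1.6356.
Single-dose peak C₀ = D/Vd = 2344/58 ≈ 40.414 mcg/mL.
Cmax,ss = C₀/(1 − f) ≈ 40.414/0.6114 ≈ 66.101 mcg/mL.
Steady-state trough Cmin,ss = Cmax,ss·f ≈ 66.101 × 0.3886 ≈ 25.687 mcg/mL.

25.7 mcg/mL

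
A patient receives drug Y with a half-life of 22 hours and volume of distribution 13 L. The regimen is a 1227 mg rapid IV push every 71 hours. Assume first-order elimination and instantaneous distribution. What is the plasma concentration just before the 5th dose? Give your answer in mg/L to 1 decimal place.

11.3 mg/L

f = (1/2)^(τ/t½) = (1/2)^(71/22) ≈ 0.1068.
C₀ = D/Vd = 1227/13 ≈ 94.385 mg/L.
Before the 5th dose, 4 doses have been given. Superposition: Cmin = C₀·(f + f² + … + f^4).
≈ 94.385 × (0.1068 + 0.0114 + 0.0012 + 0.0001) ≈ 94.385 × 0.1195 ≈ 11.279 mg/L.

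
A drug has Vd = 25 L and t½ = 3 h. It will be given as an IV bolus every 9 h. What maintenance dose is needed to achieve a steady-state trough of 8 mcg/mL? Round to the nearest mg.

τ/t½ = 9/3 ≈ 3, so f = (1/2)^(9/3) ≈ 0.125000.
Cmin,ss = (D/Vd)·f/(1−f), so D = Cmin,ss·Vd·(1−f)/f.
D = 8 × 25 × (1−f)/f ≈ 8 × 25 × 7.00000 ≈ 1400.00 mg.

1400 mg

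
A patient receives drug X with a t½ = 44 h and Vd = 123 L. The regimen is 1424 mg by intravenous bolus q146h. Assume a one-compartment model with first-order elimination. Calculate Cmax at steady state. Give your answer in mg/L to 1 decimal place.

12.9 mg/L

Over one 146-h interval, 146/44 ≈ 3.3182 half-lives elapse, leaving f ≈ 0.1003 of each dose.
At steady state, accumulation factor R = 1/(1 − e^(−kτ)) ≈ 1.1115.
Each bolus raises the concentration by D/Vd = 1424/123 ≈ 11.577 mg/L.
Steady-state peak Cmax,ss = C₀·R ≈ 11.577 × 1.1115 ≈ 12.868 mg/L.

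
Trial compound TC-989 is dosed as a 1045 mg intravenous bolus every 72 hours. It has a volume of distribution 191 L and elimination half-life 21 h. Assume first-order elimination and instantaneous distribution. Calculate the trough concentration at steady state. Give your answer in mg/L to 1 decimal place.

k = ln2/t½ = ln2/21 ≈ 0.033007 h⁻¹; fraction remaining f = e^(−kτ) = e^(−0.033007×72) ≈ 0.0929.
At steady state, accumulation factor R = 1/(1 − e^(−kτ)) ≈ 1.1024.
Single-dose peak C₀ = D/Vd = 1045/191 ≈ 5.471 mg/L.
Steady-state peak Cmax,ss = C₀·R ≈ 5.471 × 1.1024 ≈ 6.031 mg/L.
One interval later, Cmin,ss = Cmax,ss·e^(−kτ) ≈ 6.031 × 0.0929 ≈ 0.560 mg/L.

0.6 mg/L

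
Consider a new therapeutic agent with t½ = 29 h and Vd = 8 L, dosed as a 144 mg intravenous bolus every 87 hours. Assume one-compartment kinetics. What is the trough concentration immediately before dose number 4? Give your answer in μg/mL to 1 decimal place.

f = (1/2)^(τ/t½) = (1/2)^(87/29) ≈ 0.1250.
C₀ = D/Vd = 144/8 ≈ 18.000 μg/mL.
Before the 4th dose, 3 doses have been given. Superposition: Cmin = C₀·(f + f² + … + f^3).
≈ 18.000 × (0.1250 + 0.0156 + 0.0020) ≈ 18.000 × 0.1426 ≈ 2.567 μg/mL.

2.6 μg/mL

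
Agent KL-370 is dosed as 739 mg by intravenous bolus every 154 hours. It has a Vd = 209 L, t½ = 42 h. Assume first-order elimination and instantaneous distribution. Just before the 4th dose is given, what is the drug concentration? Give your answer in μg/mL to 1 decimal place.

0.3 μg/mL

f = (1/2)^(τ/t½) = (1/2)^(154/42) ≈ 0.0787.
C₀ = D/Vd = 739/209 ≈ 3.536 μg/mL.
Before the 4th dose, 3 doses have been given. Superposition: Cmin = C₀·(f + f² + … + f^3).
≈ 3.536 × (0.0787 + 0.0062 + 0.0005) ≈ 3.536 × 0.0854 ≈ 0.302 μg/mL.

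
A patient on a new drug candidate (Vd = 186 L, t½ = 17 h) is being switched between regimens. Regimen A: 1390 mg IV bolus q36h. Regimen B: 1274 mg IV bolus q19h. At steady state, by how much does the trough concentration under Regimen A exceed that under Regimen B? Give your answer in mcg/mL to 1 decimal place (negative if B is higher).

-3.6 mcg/mL

Regimen A: f = (1/2)^(36/17) ≈ 0.2304; Cmin,ss = (1390/186)·f/(1−f) ≈ 2.237 mcg/mL.
Regimen B: f = (1/2)^(19/17) ≈ 0.4608; Cmin,ss = (1274/186)·f/(1−f) ≈ 5.854 mcg/mL.
Difference ≈ 2.237 − 5.854 ≈ -3.617 mcg/mL.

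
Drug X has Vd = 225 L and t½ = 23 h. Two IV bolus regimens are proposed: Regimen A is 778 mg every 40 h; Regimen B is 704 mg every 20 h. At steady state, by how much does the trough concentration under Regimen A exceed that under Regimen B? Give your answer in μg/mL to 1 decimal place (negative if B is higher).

-2.3 μg/mL

Regimen A: f = (1/2)^(40/23) ≈ 0.2996; Cmin,ss = (778/225)·f/(1−f) ≈ 1.479 μg/mL.
Regimen B: f = (1/2)^(20/23) ≈ 0.5473; Cmin,ss = (704/225)·f/(1−f) ≈ 3.783 μg/mL.
Difference ≈ 1.479 − 3.783 ≈ -2.304 μg/mL.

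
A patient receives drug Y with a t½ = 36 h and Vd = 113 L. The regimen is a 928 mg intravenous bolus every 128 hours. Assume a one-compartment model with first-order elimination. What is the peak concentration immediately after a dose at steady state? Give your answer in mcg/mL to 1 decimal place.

9.0 mcg/mL

Over one 128-h interval, 128/36 ≈ 3.5556 half-lives elapse, leaving f ≈ 0.0850 of each dose.
At steady state, accumulation factor R = 1/(1 − e^(−kτ)) ≈ 1.0929.
Single-dose peak C₀ = D/Vd = 928/113 ≈ 8.212 mcg/mL.
Cmax,ss = C₀/(1 − f) ≈ 8.212/0.9150 ≈ 8.975 mcg/mL.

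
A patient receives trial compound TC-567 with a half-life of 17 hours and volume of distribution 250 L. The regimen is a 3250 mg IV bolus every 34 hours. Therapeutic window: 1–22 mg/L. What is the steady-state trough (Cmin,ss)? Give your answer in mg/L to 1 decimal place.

4.3 mg/L

τ = 34 h = 2 half-lives, so f = (1/2)^2 = 0.25.
Accumulation ratio R = 1/(1 − f) = 1/0.75 = 4/3.
Single-dose peak C₀ = D/Vd = 3250/250 = 13 mg/L.
Steady-state peak Cmax,ss = C₀·R = 13 × 4/3 ≈ 17.333 mg/L.
Steady-state trough Cmin,ss = Cmax,ss·f ≈ 17.333 × 0.25 ≈ 4.333 mg/L.
Trough 4.3 mg/L vs MEC 1 mg/L: adequate.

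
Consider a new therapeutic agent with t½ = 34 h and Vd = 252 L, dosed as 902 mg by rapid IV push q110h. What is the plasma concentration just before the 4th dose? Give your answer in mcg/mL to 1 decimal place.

0.4 mcg/mL

f = (1/2)^(τ/t½) = (1/2)^(110/34) ≈ 0.1062.
C₀ = D/Vd = 902/252 ≈ 3.579 mcg/mL.
Before the 4th dose, 3 doses have been given. Superposition: Cmin = C₀·(f + f² + … + f^3).
≈ 3.579 × (0.1062 + 0.0113 + 0.0012) ≈ 3.579 × 0.1187 ≈ 0.425 mcg/mL.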